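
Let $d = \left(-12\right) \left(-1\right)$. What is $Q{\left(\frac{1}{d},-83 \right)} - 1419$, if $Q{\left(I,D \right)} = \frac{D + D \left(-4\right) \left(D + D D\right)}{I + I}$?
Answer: $13555635$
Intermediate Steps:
$d = 12$
$Q{\left(I,D \right)} = \frac{D - 4 D \left(D + D^{2}\right)}{2 I}$ ($Q{\left(I,D \right)} = \frac{D + - 4 D \left(D + D^{2}\right)}{2 I} = \left(D - 4 D \left(D + D^{2}\right)\right) \frac{1}{2 I} = \frac{D - 4 D \left(D + D^{2}\right)}{2 I}$)
$Q{\left(\frac{1}{d},-83 \right)} - 1419 = \frac{1}{2} \left(-83\right) \frac{1}{\frac{1}{12}} \left(1 - -332 - 4 \left(-83\right)^{2}\right) - 1419 = \frac{1}{2} \left(-83\right) \frac{1}{\frac{1}{12}} \left(1 + 332 - 27556\right) - 1419 = \frac{1}{2} \left(-83\right) 12 \left(1 + 332 - 27556\right) - 1419 = \frac{1}{2} \left(-83\right) 12 \left(-27223\right) - 1419 = 13557054 - 1419 = 13555635$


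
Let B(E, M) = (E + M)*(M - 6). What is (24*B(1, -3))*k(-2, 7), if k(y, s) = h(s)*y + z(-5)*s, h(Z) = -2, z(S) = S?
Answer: -13392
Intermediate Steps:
B(E, M) = (-6 + M)*(E + M) (B(E, M) = (E + M)*(-6 + M) = (-6 + M)*(E + M))
k(y, s) = -5*s - 2*y (k(y, s) = -2*y - 5*s = -5*s - 2*y)
(24*B(1, -3))*k(-2, 7) = (24*((-3)² - 6*1 - 6*(-3) + 1*(-3)))*(-5*7 - 2*(-2)) = (24*(9 - 6 + 18 - 3))*(-35 + 4) = (24*18)*(-31) = 432*(-31) = -13392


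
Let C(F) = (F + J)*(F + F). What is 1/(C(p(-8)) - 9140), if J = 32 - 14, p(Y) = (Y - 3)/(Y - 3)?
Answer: -1/9102 ≈ -0.00010987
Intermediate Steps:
p(Y) = 1 (p(Y) = (-3 + Y)/(-3 + Y) = 1)
J = 18
C(F) = 2*F*(18 + F) (C(F) = (F + 18)*(F + F) = (18 + F)*(2*F) = 2*F*(18 + F))
1/(C(p(-8)) - 9140) = 1/(2*1*(18 + 1) - 9140) = 1/(2*1*19 - 9140) = 1/(38 - 9140) = 1/(-9102) = -1/9102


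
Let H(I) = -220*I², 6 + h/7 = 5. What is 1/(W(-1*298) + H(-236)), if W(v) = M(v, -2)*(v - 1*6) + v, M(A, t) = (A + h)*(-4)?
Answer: -1/12624298 ≈ -7.9212e-8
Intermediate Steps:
h = -7 (h = -42 + 7*5 = -42 + 35 = -7)
M(A, t) = 28 - 4*A (M(A, t) = (A - 7)*(-4) = (-7 + A)*(-4) = 28 - 4*A)
W(v) = v + (-6 + v)*(28 - 4*v) (W(v) = (28 - 4*v)*(v - 1*6) + v = (28 - 4*v)*(v - 6) + v = (28 - 4*v)*(-6 + v) + v = (-6 + v)*(28 - 4*v) + v = v + (-6 + v)*(28 - 4*v))
1/(W(-1*298) + H(-236)) = 1/((-168 - 4*(-1*298)² + 53*(-1*298)) - 220*(-236)²) = 1/((-168 - 4*(-298)² + 53*(-298)) - 220*55696) = 1/((-168 - 4*88804 - 15794) - 12253120) = 1/((-168 - 355216 - 15794) - 12253120) = 1/(-371178 - 12253120) = 1/(-12624298) = -1/12624298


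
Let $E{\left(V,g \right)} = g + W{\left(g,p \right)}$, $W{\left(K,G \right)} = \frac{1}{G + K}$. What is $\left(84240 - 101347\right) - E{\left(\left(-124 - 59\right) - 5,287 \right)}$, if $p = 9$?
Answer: $- \frac{5148625}{296} \approx -17394.0$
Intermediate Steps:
$E{\left(V,g \right)} = g + \frac{1}{9 + g}$
$\left(84240 - 101347\right) - E{\left(\left(-124 - 59\right) - 5,287 \right)} = \left(84240 - 101347\right) - \frac{1 + 287 \left(9 + 287\right)}{9 + 287} = \left(84240 - 101347\right) - \frac{1 + 287 \cdot 296}{296} = -17107 - \frac{1 + 84952}{296} = -17107 - \frac{1}{296} \cdot 84953 = -17107 - \frac{84953}{296} = - \frac{5148625}{296}$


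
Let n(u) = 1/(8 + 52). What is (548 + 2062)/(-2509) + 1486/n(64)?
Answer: 223699830/2509 ≈ 89159.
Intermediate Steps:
n(u) = 1/60
(548 + 2062)/(-2509) + 1486/n(64) = (548 + 2062)/(-2509) + 1486/(1/60) = 2610*(-1/2509) + 1486*60 = -2610/2509 + 89160 = 223699830/2509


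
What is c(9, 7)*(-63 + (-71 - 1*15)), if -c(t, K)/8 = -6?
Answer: -7152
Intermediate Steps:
c(t, K) = 48 (c(t, K) = -8*(-6) = 48)
c(9, 7)*(-63 + (-71 - 1*15)) = 48*(-63 + (-71 - 1*15)) = 48*(-63 + (-71 - 15)) = 48*(-63 - 86) = 48*(-149) = -7152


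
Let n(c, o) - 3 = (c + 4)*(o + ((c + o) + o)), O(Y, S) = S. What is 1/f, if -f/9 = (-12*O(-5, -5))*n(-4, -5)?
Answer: -1/1620 ≈ -0.00061728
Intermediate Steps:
n(c, o) = 3 + (4 + c)*(c + 3*o) (n(c, o) = 3 + (c + 4)*(o + ((c + o) + o)) = 3 + (4 + c)*(o + (c + 2*o)) = 3 + (4 + c)*(c + 3*o))
f = -1620 (f = -9*(-12*(-5))*(3 + (-4)**2 + 4*(-4) + 12*(-5) + 3*(-4)*(-5)) = -540*(3 + 16 - 16 - 60 + 60) = -540*3 = -9*180 = -1620)
1/f = 1/(-1620) = -1/1620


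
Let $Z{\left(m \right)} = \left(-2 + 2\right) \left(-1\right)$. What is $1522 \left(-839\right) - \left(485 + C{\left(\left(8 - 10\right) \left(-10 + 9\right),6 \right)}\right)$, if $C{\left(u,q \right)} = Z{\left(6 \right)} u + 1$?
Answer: $-1277444$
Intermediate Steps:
$Z{\left(m \right)} = 0$ ($Z{\left(m \right)} = 0 \left(-1\right) = 0$)
$C{\left(u,q \right)} = 1$ ($C{\left(u,q \right)} = 0 u + 1 = 0 + 1 = 1$)
$1522 \left(-839\right) - \left(485 + C{\left(\left(8 - 10\right) \left(-10 + 9\right),6 \right)}\right) = 1522 \left(-839\right) - 486 = -1276958 - 486 = -1277444$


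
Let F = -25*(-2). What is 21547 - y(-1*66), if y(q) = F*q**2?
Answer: -196253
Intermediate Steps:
F = 50
y(q) = 50*q**2
21547 - y(-1*66) = 21547 - 50*(-1*66)**2 = 21547 - 50*(-66)**2 = 21547 - 50*4356 = 21547 - 1*217800 = 21547 - 217800 = -196253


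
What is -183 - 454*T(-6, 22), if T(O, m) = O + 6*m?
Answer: -57387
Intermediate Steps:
-183 - 454*T(-6, 22) = -183 - 454*(-6 + 6*22) = -183 - 454*(-6 + 132) = -183 - 454*126 = -183 - 57204 = -57387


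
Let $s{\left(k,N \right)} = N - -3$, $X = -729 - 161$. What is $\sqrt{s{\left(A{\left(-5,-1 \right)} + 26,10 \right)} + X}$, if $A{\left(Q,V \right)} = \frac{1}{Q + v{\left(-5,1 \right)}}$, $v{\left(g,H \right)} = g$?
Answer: $i \sqrt{877} \approx 29.614 i$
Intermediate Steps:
$X = -890$
$A{\left(Q,V \right)} = \frac{1}{-5 + Q}$ ($A{\left(Q,V \right)} = \frac{1}{Q - 5} = \frac{1}{-5 + Q}$)
$s{\left(k,N \right)} = 3 + N$ ($s{\left(k,N \right)} = N + 3 = 3 + N$)
$\sqrt{s{\left(A{\left(-5,-1 \right)} + 26,10 \right)} + X} = \sqrt{\left(3 + 10\right) - 890} = \sqrt{13 - 890} = \sqrt{-877} = i \sqrt{877}$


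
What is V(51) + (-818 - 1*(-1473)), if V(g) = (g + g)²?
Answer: 11059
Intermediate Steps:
V(g) = 4*g² (V(g) = (2*g)² = 4*g²)
V(51) + (-818 - 1*(-1473)) = 4*51² + (-818 - 1*(-1473)) = 4*2601 + (-818 + 1473) = 10404 + 655 = 11059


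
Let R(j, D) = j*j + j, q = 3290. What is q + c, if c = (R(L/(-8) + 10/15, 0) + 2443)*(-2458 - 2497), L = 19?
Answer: -6974076035/576 ≈ -1.2108e+7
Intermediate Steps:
R(j, D) = j + j² (R(j, D) = j² + j = j + j²)
c = -6975971075/576 (c = ((19/(-8) + 10/15)*(1 + (19/(-8) + 10/15)) + 2443)*(-2458 - 2497) = ((19*(-⅛) + 10*(1/15))*(1 + (19*(-⅛) + 10*(1/15))) + 2443)*(-4955) = ((-19/8 + ⅔)*(1 + (-19/8 + ⅔)) + 2443)*(-4955) = (-41*(1 - 41/24)/24 + 2443)*(-4955) = (-41/24*(-17/24) + 2443)*(-4955) = (697/576 + 2443)*(-4955) = (1407865/576)*(-4955) = -6975971075/576 ≈ -1.2111e+7)
q + c = 3290 - 6975971075/576 = -6974076035/576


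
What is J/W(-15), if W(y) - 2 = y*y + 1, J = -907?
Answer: -907/228 ≈ -3.9781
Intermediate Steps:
W(y) = 3 + y² (W(y) = 2 + (y*y + 1) = 2 + (y² + 1) = 2 + (1 + y²) = 3 + y²)
J/W(-15) = -907/(3 + (-15)²) = -907/(3 + 225) = -907/228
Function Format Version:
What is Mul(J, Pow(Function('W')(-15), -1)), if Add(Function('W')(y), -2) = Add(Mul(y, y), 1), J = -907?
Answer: Rational(-907, 228) ≈ -3.9781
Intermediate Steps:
Function('W')(y) = Add(3, Pow(y, 2)) (Function('W')(y) = Add(2, Add(Mul(y, y), 1)) = Add(2, Add(Pow(y, 2), 1)) = Add(2, Add(1, Pow(y, 2))) = Add(3, Pow(y, 2)))
Mul(J, Pow(Function('W')(-15), -1)) = Mul(-907, Pow(Add(3, Pow(-15, 2)), -1)) = Mul(-907, Pow(Add(3, 225), -1)) = Mul(-907, Pow(228, -1)) = Mul(-907, Rational(1, 228)) = Rational(-907, 228)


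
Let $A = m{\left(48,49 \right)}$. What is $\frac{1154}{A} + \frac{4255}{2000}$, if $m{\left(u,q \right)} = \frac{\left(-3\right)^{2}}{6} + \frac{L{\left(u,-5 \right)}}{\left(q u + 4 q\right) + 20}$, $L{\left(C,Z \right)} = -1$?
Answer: $\frac{1188666001}{1540400} \approx 771.66$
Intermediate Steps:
$m{\left(u,q \right)} = \frac{3}{2} - \frac{1}{20 + 4 q + q u}$ ($m{\left(u,q \right)} = \frac{\left(-3\right)^{2}}{6} - \frac{1}{\left(q u + 4 q\right) + 20} = 9 \cdot \frac{1}{6} - \frac{1}{\left(4 q + q u\right) + 20} = \frac{3}{2} - \frac{1}{20 + 4 q + q u}$)
$A = \frac{3851}{2568}$ ($A = \frac{58 + 12 \cdot 49 + 3 \cdot 49 \cdot 48}{2 \left(20 + 4 \cdot 49 + 49 \cdot 48\right)} = \frac{58 + 588 + 7056}{2 \left(20 + 196 + 2352\right)} = \frac{1}{2} \cdot \frac{1}{2568} \cdot 7702 = \frac{3851}{2568} \approx 1.4996$)
$\frac{1154}{A} + \frac{4255}{2000} = \frac{1154}{\frac{3851}{2568}} + \frac{4255}{2000} = 1154 \cdot \frac{2568}{3851} + 4255 \cdot \frac{1}{2000} = \frac{2963472}{3851} + \frac{851}{400} = \frac{1188666001}{1540400}$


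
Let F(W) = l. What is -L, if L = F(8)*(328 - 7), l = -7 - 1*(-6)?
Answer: 321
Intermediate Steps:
l = -1 (l = -7 + 6 = -1)
F(W) = -1
L = -321 (L = -(328 - 7) = -1*321 = -321)
-L = -1*(-321) = 321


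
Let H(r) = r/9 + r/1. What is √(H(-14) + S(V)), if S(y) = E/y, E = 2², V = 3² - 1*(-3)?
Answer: I*√137/3 ≈ 3.9016*I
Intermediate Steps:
H(r) = 10*r/9 (H(r) = r*(⅑) + r*1 = r/9 + r = 10*r/9)
V = 12 (V = 9 + 3 = 12)
E = 4
S(y) = 4/y
√(H(-14) + S(V)) = √((10/9)*(-14) + 4/12) = √(-140/9 + 4*(1/12)) = √(-140/9 + ⅓) = √(-137/9) = I*√137/3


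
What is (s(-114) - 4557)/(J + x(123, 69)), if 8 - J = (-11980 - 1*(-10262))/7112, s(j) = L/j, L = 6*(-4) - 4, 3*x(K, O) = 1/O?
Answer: -12745923708/23066399 ≈ -552.58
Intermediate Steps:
x(K, O) = 1/(3*O)
L = -28 (L = -24 - 4 = -28)
s(j) = -28/j
J = 29307/3556 (J = 8 - (-11980 - 1*(-10262))/7112 = 8 - (-11980 + 10262)/7112 = 8 - (-1718)/7112 = 8 - 1*(-859/3556) = 8 + 859/3556 = 29307/3556 ≈ 8.2416)
(s(-114) - 4557)/(J + x(123, 69)) = (-28/(-114) - 4557)/(29307/3556 + (1/3)/69) = (-28*(-1/114) - 4557)/(29307/3556 + (1/3)*(1/69)) = (14/57 - 4557)/(29307/3556 + 1/207) = -259735/(57*6070105/736092) = -259735/57*736092/6070105 = -12745923708/23066399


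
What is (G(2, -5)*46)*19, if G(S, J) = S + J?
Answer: -2622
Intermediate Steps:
G(S, J) = J + S
(G(2, -5)*46)*19 = ((-5 + 2)*46)*19 = -3*46*19 = -138*19 = -2622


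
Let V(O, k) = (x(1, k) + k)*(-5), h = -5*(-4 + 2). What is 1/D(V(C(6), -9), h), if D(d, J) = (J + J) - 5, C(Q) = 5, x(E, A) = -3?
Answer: 1/15 ≈ 0.066667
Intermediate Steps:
h = 10 (h = -5*(-2) = 10)
V(O, k) = 15 - 5*k (V(O, k) = (-3 + k)*(-5) = 15 - 5*k)
D(d, J) = -5 + 2*J (D(d, J) = 2*J - 5 = -5 + 2*J)
1/D(V(C(6), -9), h) = 1/(-5 + 2*10) = 1/(-5 + 20) = 1/15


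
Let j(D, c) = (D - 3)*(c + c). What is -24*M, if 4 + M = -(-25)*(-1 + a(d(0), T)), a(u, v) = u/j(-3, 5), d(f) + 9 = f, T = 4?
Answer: 606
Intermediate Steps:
d(f) = -9 + f
j(D, c) = 2*c*(-3 + D) (j(D, c) = (-3 + D)*(2*c) = 2*c*(-3 + D))
a(u, v) = -u/60 (a(u, v) = u/((2*5*(-3 - 3))) = u/((2*5*(-6))) = u/(-60) = u*(-1/60) = -u/60)
M = -101/4 (M = -4 - (-25)*(-1 - (-9 + 0)/60) = -4 - (-25)*(-1 - 1/60*(-9)) = -4 - (-25)*(-1 + 3/20) = -4 - (-25)*(-17)/20 = -4 - 5*17/4 = -4 - 85/4 = -101/4 ≈ -25.250)
-24*M = -24*(-101/4) = 606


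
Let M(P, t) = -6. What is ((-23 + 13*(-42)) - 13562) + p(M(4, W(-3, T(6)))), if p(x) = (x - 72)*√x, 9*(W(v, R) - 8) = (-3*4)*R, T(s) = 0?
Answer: -14131 - 78*I*√6 ≈ -14131.0 - 191.06*I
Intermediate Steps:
W(v, R) = 8 - 4*R/3 (W(v, R) = 8 + ((-3*4)*R)/9 = 8 + (-12*R)/9 = 8 - 4*R/3)
p(x) = √x*(-72 + x) (p(x) = (-72 + x)*√x = √x*(-72 + x))
((-23 + 13*(-42)) - 13562) + p(M(4, W(-3, T(6)))) = ((-23 + 13*(-42)) - 13562) + √(-6)*(-72 - 6) = ((-23 - 546) - 13562) + (I*√6)*(-78) = (-569 - 13562) - 78*I*√6 = -14131 - 78*I*√6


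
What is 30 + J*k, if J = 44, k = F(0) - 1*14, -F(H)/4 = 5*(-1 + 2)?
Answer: -1466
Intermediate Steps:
F(H) = -20 (F(H) = -20*(-1 + 2) = -20)
k = -34 (k = -20 - 1*14 = -20 - 14 = -34)
30 + J*k = 30 + 44*(-34) = 30 - 1496 = -1466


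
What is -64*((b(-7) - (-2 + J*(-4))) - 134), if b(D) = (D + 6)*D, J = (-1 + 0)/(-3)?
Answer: 23744/3 ≈ 7914.7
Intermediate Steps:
J = 1/3 (J = -1*(-1/3) = 1/3 ≈ 0.33333)
b(D) = D*(6 + D) (b(D) = (6 + D)*D = D*(6 + D))
-64*((b(-7) - (-2 + J*(-4))) - 134) = -64*((-7*(6 - 7) - (-2 + (1/3)*(-4))) - 134) = -64*((-7*(-1) - (-2 - 4/3)) - 134) = -64*((7 - 1*(-10/3)) - 134) = -64*((7 + 10/3) - 134) = -64*(31/3 - 134) = -64*(-371/3) = 23744/3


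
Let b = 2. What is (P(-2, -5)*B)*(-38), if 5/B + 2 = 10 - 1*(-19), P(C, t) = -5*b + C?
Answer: 760/9 ≈ 84.444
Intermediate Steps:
P(C, t) = -10 + C (P(C, t) = -5*2 + C = -10 + C)
B = 5/27 (B = 5/(-2 + (10 - 1*(-19))) = 5/(-2 + (10 + 19)) = 5/(-2 + 29) = 5/27 ≈ 0.18519)
(P(-2, -5)*B)*(-38) = ((-10 - 2)*(5/27))*(-38) = -12*5/27*(-38) = -20/9*(-38) = 760/9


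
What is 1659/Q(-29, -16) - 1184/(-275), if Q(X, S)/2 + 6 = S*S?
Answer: 41929/5500 ≈ 7.6235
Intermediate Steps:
Q(X, S) = -12 + 2*S² (Q(X, S) = -12 + 2*(S*S) = -12 + 2*S²)
1659/Q(-29, -16) - 1184/(-275) = 1659/(-12 + 2*(-16)²) - 1184/(-275) = 1659/(-12 + 2*256) - 1184*(-1/275) = 1659/(-12 + 512) + 1184/275 = 1659/500 + 1184/275 = 41929/5500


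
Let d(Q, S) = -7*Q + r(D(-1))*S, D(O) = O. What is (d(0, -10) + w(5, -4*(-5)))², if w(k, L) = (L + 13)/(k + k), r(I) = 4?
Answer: 134689/100 ≈ 1346.9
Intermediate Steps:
w(k, L) = (13 + L)/(2*k) (w(k, L) = (13 + L)/((2*k)) = (13 + L)*(1/(2*k)) = (13 + L)/(2*k))
d(Q, S) = -7*Q + 4*S
(d(0, -10) + w(5, -4*(-5)))² = ((-7*0 + 4*(-10)) + (½)*(13 - 4*(-5))/5)² = ((0 - 40) + (½)*(⅕)*(13 + 20))² = (-40 + (½)*(⅕)*33)² = (-40 + 33/10)² = (-367/10)² = 134689/100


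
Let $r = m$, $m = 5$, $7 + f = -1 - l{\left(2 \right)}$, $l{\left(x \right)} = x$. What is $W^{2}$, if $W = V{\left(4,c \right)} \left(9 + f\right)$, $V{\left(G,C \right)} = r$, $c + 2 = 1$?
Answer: $25$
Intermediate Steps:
$c = -1$ ($c = -2 + 1 = -1$)
$f = -10$ ($f = -7 - 3 = -10$)
$r = 5$
$V{\left(G,C \right)} = 5$
$W = -5$ ($W = 5 \left(9 - 10\right) = 5 \left(-1\right) = -5$)
$W^{2} = \left(-5\right)^{2} = 25$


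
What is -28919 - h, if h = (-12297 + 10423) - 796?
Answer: -26249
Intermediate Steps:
h = -2670 (h = -1874 - 796 = -2670)
-28919 - h = -28919 - 1*(-2670) = -28919 + 2670 = -26249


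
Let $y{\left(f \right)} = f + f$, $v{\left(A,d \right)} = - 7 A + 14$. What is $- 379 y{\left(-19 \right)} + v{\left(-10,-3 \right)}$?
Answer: $14486$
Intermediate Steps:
$v{\left(A,d \right)} = 14 - 7 A$
$y{\left(f \right)} = 2 f$
$- 379 y{\left(-19 \right)} + v{\left(-10,-3 \right)} = - 379 \cdot 2 \left(-19\right) + \left(14 - -70\right) = \left(-379\right) \left(-38\right) + \left(14 + 70\right) = 14402 + 84 = 14486$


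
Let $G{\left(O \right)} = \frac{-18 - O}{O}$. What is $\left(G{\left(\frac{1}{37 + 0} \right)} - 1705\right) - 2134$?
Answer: $-4506$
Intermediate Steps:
$G{\left(O \right)} = \frac{-18 - O}{O}$
$\left(G{\left(\frac{1}{37 + 0} \right)} - 1705\right) - 2134 = \left(\frac{-18 - \frac{1}{37 + 0}}{\frac{1}{37 + 0}} - 1705\right) - 2134 = \left(\frac{-18 - \frac{1}{37}}{\frac{1}{37}} - 1705\right) - 2134 = \left(\frac{1}{\frac{1}{37}} \left(-18 - \frac{1}{37}\right) - 1705\right) - 2134 = \left(37 \left(-18 - \frac{1}{37}\right) - 1705\right) - 2134 = \left(37 \left(- \frac{667}{37}\right) - 1705\right) - 2134 = \left(-667 - 1705\right) - 2134 = -2372 - 2134 = -4506$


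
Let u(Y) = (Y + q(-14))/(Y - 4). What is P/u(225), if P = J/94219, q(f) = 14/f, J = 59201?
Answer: 13083421/21105056 ≈ 0.61992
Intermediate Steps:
u(Y) = (-1 + Y)/(-4 + Y) (u(Y) = (Y + 14/(-14))/(Y - 4) = (Y + 14*(-1/14))/(-4 + Y) = (Y - 1)/(-4 + Y) = (-1 + Y)/(-4 + Y))
P = 59201/94219 ≈ 0.62833
P/u(225) = 59201/(94219*(((-1 + 225)/(-4 + 225)))) = 59201/(94219*((224/221))) = 59201/(94219*(((1/221)*224))) = 59201/(94219*(224/221)) = (59201/94219)*(221/224) = 13083421/21105056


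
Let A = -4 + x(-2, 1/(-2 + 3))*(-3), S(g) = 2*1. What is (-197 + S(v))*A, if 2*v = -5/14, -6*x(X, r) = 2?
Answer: 585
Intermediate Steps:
x(X, r) = -⅓ (x(X, r) = -⅙*2 = -⅓)
v = -5/28 (v = (-5/14)/2 = (-5*1/14)/2 = (½)*(-5/14) = -5/28 ≈ -0.17857)
S(g) = 2
A = -3 (A = -4 - ⅓*(-3) = -4 + 1 = -3)
(-197 + S(v))*A = (-197 + 2)*(-3) = -195*(-3) = 585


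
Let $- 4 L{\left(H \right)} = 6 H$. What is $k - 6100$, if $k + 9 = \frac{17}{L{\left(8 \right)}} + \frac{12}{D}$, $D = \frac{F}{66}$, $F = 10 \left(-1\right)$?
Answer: $- \frac{371377}{60} \approx -6189.6$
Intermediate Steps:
$F = -10$
$L{\left(H \right)} = - \frac{3 H}{2}$ ($L{\left(H \right)} = - \frac{6 H}{4} = - \frac{3 H}{2}$)
$D = - \frac{5}{33}$ ($D = - \frac{10}{66} = \left(-10\right) \frac{1}{66} = - \frac{5}{33} \approx -0.15152$)
$k = - \frac{5377}{60}$ ($k = -9 + \left(\frac{17}{\left(- \frac{3}{2}\right) 8} + \frac{12}{- \frac{5}{33}}\right) = -9 + \left(\frac{17}{-12} + 12 \left(- \frac{33}{5}\right)\right) = -9 + \left(17 \left(- \frac{1}{12}\right) - \frac{396}{5}\right) = -9 - \frac{4837}{60} = - \frac{5377}{60} \approx -89.617$)
$k - 6100 = - \frac{5377}{60} - 6100 = - \frac{371377}{60}$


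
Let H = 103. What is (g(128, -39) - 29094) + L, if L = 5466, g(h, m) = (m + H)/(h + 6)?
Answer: -1583044/67 ≈ -23628.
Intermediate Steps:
g(h, m) = (103 + m)/(6 + h) (g(h, m) = (m + 103)/(h + 6) = (103 + m)/(6 + h))
(g(128, -39) - 29094) + L = ((103 - 39)/(6 + 128) - 29094) + 5466 = (64/134 - 29094) + 5466 = ((1/134)*64 - 29094) + 5466 = (32/67 - 29094) + 5466 = -1949266/67 + 5466 = -1583044/67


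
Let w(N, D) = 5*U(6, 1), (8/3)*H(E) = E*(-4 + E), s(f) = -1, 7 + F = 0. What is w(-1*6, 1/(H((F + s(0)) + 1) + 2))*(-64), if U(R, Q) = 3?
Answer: -960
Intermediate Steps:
F = -7 (F = -7 + 0 = -7)
H(E) = 3*E*(-4 + E)/8 (H(E) = 3*(E*(-4 + E))/8 = 3*E*(-4 + E)/8)
w(N, D) = 15 (w(N, D) = 5*3 = 15)
w(-1*6, 1/(H((F + s(0)) + 1) + 2))*(-64) = 15*(-64) = -960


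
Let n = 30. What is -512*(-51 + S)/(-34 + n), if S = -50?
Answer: -12928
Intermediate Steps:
-512*(-51 + S)/(-34 + n) = -512*(-51 - 50)/(-34 + 30) = -(-51712)/(-4) = -(-51712)*(-1)/4 = -512*101/4 = -12928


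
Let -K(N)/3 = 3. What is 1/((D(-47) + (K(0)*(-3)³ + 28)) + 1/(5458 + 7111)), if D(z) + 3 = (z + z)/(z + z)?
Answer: 12569/3381062 ≈ 0.0037175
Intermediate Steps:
K(N) = -9 (K(N) = -3*3 = -9)
D(z) = -2 (D(z) = -3 + (z + z)/(z + z) = -3 + (2*z)/((2*z)) = -3 + (2*z)*(1/(2*z)) = -3 + 1 = -2)
1/((D(-47) + (K(0)*(-3)³ + 28)) + 1/(5458 + 7111)) = 1/((-2 + (-9*(-3)³ + 28)) + 1/(5458 + 7111)) = 1/((-2 + (-9*(-27) + 28)) + 1/12569) = 1/((-2 + (243 + 28)) + 1/12569) = 1/((-2 + 271) + 1/12569) = 1/(269 + 1/12569) = 1/(3381062/12569) = 12569/3381062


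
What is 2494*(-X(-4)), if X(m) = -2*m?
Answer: -19952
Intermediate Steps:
2494*(-X(-4)) = 2494*(-(-2)*(-4)) = 2494*(-1*8) = 2494*(-8) = -19952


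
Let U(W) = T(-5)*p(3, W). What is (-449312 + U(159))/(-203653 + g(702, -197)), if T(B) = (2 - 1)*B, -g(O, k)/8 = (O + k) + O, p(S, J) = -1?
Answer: 49923/23701 ≈ 2.1064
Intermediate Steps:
g(O, k) = -16*O - 8*k (g(O, k) = -8*((O + k) + O) = -8*(k + 2*O) = -16*O - 8*k)
T(B) = B (T(B) = 1*B = B)
U(W) = 5 (U(W) = -5*(-1) = 5)
(-449312 + U(159))/(-203653 + g(702, -197)) = (-449312 + 5)/(-203653 + (-16*702 - 8*(-197))) = -449307/(-203653 + (-11232 + 1576)) = -449307/(-203653 - 9656) = -449307/(-213309) = -449307*(-1/213309) = 49923/23701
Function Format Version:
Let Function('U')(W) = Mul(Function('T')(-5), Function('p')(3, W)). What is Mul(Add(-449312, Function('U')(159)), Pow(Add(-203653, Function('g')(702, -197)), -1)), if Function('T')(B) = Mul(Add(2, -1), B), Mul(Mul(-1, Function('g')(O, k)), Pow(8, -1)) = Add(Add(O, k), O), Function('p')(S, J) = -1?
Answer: Rational(49923, 23701) ≈ 2.1064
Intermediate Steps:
Function('g')(O, k) = Add(Mul(-16, O), Mul(-8, k)) (Function('g')(O, k) = Mul(-8, Add(Add(O, k), O)) = Mul(-8, Add(k, Mul(2, O))) = Add(Mul(-16, O), Mul(-8, k)))
Function('T')(B) = B (Function('T')(B) = Mul(1, B) = B)
Function('U')(W) = 5 (Function('U')(W) = Mul(-5, -1) = 5)
Mul(Add(-449312, Function('U')(159)), Pow(Add(-203653, Function('g')(702, -197)), -1)) = Mul(Add(-449312, 5), Pow(Add(-203653, Add(Mul(-16, 702), Mul(-8, -197))), -1)) = Mul(-449307, Pow(Add(-203653, Add(-11232, 1576)), -1)) = Mul(-449307, Pow(Add(-203653, -9656), -1)) = Mul(-449307, Pow(-213309, -1)) = Mul(-449307, Rational(-1, 213309)) = Rational(49923, 23701)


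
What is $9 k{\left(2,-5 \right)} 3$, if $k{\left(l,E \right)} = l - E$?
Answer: $189$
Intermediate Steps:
$9 k{\left(2,-5 \right)} 3 = 9 \left(2 - -5\right) 3 = 9 \left(2 + 5\right) 3 = 9 \cdot 7 \cdot 3 = 63 \cdot 3 = 189$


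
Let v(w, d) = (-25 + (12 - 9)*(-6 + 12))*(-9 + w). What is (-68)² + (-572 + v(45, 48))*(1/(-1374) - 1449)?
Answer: 823438612/687 ≈ 1.1986e+6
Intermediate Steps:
v(w, d) = 63 - 7*w (v(w, d) = (-25 + 3*6)*(-9 + w) = (-25 + 18)*(-9 + w) = -7*(-9 + w) = 63 - 7*w)
(-68)² + (-572 + v(45, 48))*(1/(-1374) - 1449) = (-68)² + (-572 + (63 - 7*45))*(1/(-1374) - 1449) = 4624 + (-572 + (63 - 315))*(-1/1374 - 1449) = 4624 + (-572 - 252)*(-1990927/1374) = 4624 - 824*(-1990927/1374) = 4624 + 820261924/687 = 823438612/687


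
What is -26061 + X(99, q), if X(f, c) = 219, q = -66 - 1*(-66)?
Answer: -25842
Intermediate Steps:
q = 0 (q = -66 + 66 = 0)
-26061 + X(99, q) = -26061 + 219 = -25842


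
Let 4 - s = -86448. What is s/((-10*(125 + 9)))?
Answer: -21613/335 ≈ -64.516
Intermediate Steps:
s = 86452 (s = 4 - 1*(-86448) = 4 + 86448 = 86452)
s/((-10*(125 + 9))) = 86452/((-10*(125 + 9))) = 86452/((-10*134)) = 86452/(-1340) = 86452*(-1/1340) = -21613/335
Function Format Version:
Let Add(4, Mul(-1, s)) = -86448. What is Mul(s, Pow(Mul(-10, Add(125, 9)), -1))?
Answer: Rational(-21613, 335) ≈ -64.516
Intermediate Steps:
s = 86452 (s = Add(4, Mul(-1, -86448)) = Add(4, 86448) = 86452)
Mul(s, Pow(Mul(-10, Add(125, 9)), -1)) = Mul(86452, Pow(Mul(-10, Add(125, 9)), -1)) = Mul(86452, Pow(Mul(-10, 134), -1)) = Mul(86452, Pow(-1340, -1)) = Mul(86452, Rational(-1, 1340)) = Rational(-21613, 335)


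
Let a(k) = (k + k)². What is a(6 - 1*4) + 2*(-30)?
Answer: -44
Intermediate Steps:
a(k) = 4*k² (a(k) = (2*k)² = 4*k²)
a(6 - 1*4) + 2*(-30) = 4*(6 - 1*4)² + 2*(-30) = 4*(6 - 4)² - 60 = 4*2² - 60 = 4*4 - 60 = 16 - 60 = -44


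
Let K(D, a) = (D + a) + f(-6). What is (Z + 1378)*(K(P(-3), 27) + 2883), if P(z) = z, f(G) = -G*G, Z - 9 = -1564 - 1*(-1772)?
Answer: 4579245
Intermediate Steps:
Z = 217 (Z = 9 + (-1564 - 1*(-1772)) = 9 + (-1564 + 1772) = 9 + 208 = 217)
f(G) = -G²
K(D, a) = -36 + D + a (K(D, a) = (D + a) - 1*(-6)² = (D + a) - 1*36 = (D + a) - 36 = -36 + D + a)
(Z + 1378)*(K(P(-3), 27) + 2883) = (217 + 1378)*((-36 - 3 + 27) + 2883) = 1595*(-12 + 2883) = 1595*2871 = 4579245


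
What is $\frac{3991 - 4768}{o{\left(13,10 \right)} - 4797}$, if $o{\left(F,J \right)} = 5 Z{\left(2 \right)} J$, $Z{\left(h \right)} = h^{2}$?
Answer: $\frac{777}{4597} \approx 0.16902$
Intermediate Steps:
$o{\left(F,J \right)} = 20 J$ ($o{\left(F,J \right)} = 5 \cdot 2^{2} J = 5 \cdot 4 J = 20 J$)
$\frac{3991 - 4768}{o{\left(13,10 \right)} - 4797} = \frac{3991 - 4768}{20 \cdot 10 - 4797} = - \frac{777}{200 - 4797} = - \frac{777}{-4597} = \left(-777\right) \left(- \frac{1}{4597}\right) = \frac{777}{4597}$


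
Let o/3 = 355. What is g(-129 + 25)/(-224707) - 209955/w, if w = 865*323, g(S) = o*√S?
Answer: -41991/55879 - 2130*I*√26/224707 ≈ -0.75146 - 0.048334*I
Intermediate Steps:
o = 1065 (o = 3*355 = 1065)
g(S) = 1065*√S
w = 279395
g(-129 + 25)/(-224707) - 209955/w = (1065*√(-129 + 25))/(-224707) - 209955/279395 = (1065*√(-104))*(-1/224707) - 209955*1/279395 = (1065*(2*I*√26))*(-1/224707) - 41991/55879 = (2130*I*√26)*(-1/224707) - 41991/55879 = -2130*I*√26/224707 - 41991/55879 = -41991/55879 - 2130*I*√26/224707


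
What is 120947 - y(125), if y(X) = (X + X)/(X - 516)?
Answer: 47290527/391 ≈ 1.2095e+5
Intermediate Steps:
y(X) = 2*X/(-516 + X) (y(X) = (2*X)/(-516 + X) = 2*X/(-516 + X))
120947 - y(125) = 120947 - 2*125/(-516 + 125) = 120947 - 2*125/(-391) = 120947 - 2*125*(-1)/391 = 120947 - 1*(-250/391) = 120947 + 250/391 = 47290527/391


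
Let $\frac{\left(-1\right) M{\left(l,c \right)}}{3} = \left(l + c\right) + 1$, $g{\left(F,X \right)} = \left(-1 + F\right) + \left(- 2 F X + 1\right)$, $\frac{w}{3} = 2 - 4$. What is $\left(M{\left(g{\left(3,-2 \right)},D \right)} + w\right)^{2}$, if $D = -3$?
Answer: $2025$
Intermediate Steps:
$w = -6$ ($w = 3 \left(2 - 4\right) = 3 \left(-2\right) = -6$)
$g{\left(F,X \right)} = F - 2 F X$ ($g{\left(F,X \right)} = \left(-1 + F\right) - \left(-1 + 2 F X\right) = F - 2 F X$)
$M{\left(l,c \right)} = -3 - 3 c - 3 l$ ($M{\left(l,c \right)} = - 3 \left(\left(l + c\right) + 1\right) = - 3 \left(\left(c + l\right) + 1\right) = - 3 \left(1 + c + l\right) = -3 - 3 c - 3 l$)
$\left(M{\left(g{\left(3,-2 \right)},D \right)} + w\right)^{2} = \left(\left(-3 - -9 - 3 \cdot 3 \left(1 - -4\right)\right) - 6\right)^{2} = \left(\left(-3 + 9 - 3 \cdot 3 \left(1 + 4\right)\right) - 6\right)^{2} = \left(\left(-3 + 9 - 3 \cdot 3 \cdot 5\right) - 6\right)^{2} = \left(\left(-3 + 9 - 45\right) - 6\right)^{2} = \left(-39 - 6\right)^{2} = \left(-45\right)^{2} = 2025$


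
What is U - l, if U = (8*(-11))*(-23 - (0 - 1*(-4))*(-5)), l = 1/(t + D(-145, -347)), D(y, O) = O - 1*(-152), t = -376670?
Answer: 99492361/376865 ≈ 264.00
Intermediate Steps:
D(y, O) = 152 + O (D(y, O) = O + 152 = 152 + O)
l = -1/376865 (l = 1/(-376670 + (152 - 347)) = 1/(-376670 - 195) = 1/(-376865) = -1/376865 ≈ -2.6535e-6)
U = 264 (U = -88*(-23 - (0 + 4)*(-5)) = -88*(-23 - 4*(-5)) = -88*(-23 - 1*(-20)) = -88*(-23 + 20) = -88*(-3) = 264)
U - l = 264 - 1*(-1/376865) = 264 + 1/376865 = 99492361/376865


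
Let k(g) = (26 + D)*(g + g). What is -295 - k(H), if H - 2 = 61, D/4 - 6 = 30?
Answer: -21715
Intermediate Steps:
D = 144 (D = 24 + 4*30 = 24 + 120 = 144)
H = 63 (H = 2 + 61 = 63)
k(g) = 340*g (k(g) = (26 + 144)*(g + g) = 170*(2*g) = 340*g)
-295 - k(H) = -295 - 340*63 = -295 - 1*21420 = -295 - 21420 = -21715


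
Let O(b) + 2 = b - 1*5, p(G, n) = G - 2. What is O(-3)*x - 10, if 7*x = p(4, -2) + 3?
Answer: -120/7 ≈ -17.143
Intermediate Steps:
p(G, n) = -2 + G
x = 5/7 (x = ((-2 + 4) + 3)/7 = (2 + 3)/7 = (⅐)*5 = 5/7 ≈ 0.71429)
O(b) = -7 + b (O(b) = -2 + (b - 1*5) = -2 + (b - 5) = -2 + (-5 + b) = -7 + b)
O(-3)*x - 10 = (-7 - 3)*(5/7) - 10 = -10*5/7 - 10 = -50/7 - 10 = -120/7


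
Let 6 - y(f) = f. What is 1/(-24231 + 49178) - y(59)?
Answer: 1322192/24947 ≈ 53.000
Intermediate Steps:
y(f) = 6 - f
1/(-24231 + 49178) - y(59) = 1/(-24231 + 49178) - (6 - 1*59) = 1/24947 - (6 - 59) = 1/24947 - 1*(-53) = 1/24947 + 53 = 1322192/24947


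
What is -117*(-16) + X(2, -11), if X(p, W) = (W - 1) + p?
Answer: 1862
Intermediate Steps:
X(p, W) = -1 + W + p (X(p, W) = (-1 + W) + p = -1 + W + p)
-117*(-16) + X(2, -11) = -117*(-16) + (-1 - 11 + 2) = 1872 - 10 = 1862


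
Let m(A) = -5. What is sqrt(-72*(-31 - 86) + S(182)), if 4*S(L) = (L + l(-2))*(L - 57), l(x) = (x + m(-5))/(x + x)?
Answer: sqrt(226659)/4 ≈ 119.02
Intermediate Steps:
l(x) = (-5 + x)/(2*x) (l(x) = (x - 5)/(x + x) = (-5 + x)/((2*x)) = (-5 + x)*(1/(2*x)) = (-5 + x)/(2*x))
S(L) = (-57 + L)*(7/4 + L)/4 (S(L) = ((L + (1/2)*(-5 - 2)/(-2))*(L - 57))/4 = ((L + (1/2)*(-1/2)*(-7))*(-57 + L))/4 = ((L + 7/4)*(-57 + L))/4 = ((7/4 + L)*(-57 + L))/4 = ((-57 + L)*(7/4 + L))/4 = (-57 + L)*(7/4 + L)/4)
sqrt(-72*(-31 - 86) + S(182)) = sqrt(-72*(-31 - 86) + (-399/16 - 221/16*182 + (1/4)*182**2)) = sqrt(-72*(-117) + (-399/16 - 20111/8 + (1/4)*33124)) = sqrt(8424 + (-399/16 - 20111/8 + 8281)) = sqrt(8424 + 91875/16) = sqrt(226659/16) = sqrt(226659)/4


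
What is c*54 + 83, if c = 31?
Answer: 1757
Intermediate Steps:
c*54 + 83 = 31*54 + 83 = 1674 + 83 = 1757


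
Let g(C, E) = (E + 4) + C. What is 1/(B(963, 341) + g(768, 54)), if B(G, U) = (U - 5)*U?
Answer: 1/115402 ≈ 8.6654e-6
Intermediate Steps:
g(C, E) = 4 + C + E (g(C, E) = (4 + E) + C = 4 + C + E)
B(G, U) = U*(-5 + U) (B(G, U) = (-5 + U)*U = U*(-5 + U))
1/(B(963, 341) + g(768, 54)) = 1/(341*(-5 + 341) + (4 + 768 + 54)) = 1/(341*336 + 826) = 1/(114576 + 826) = 1/115402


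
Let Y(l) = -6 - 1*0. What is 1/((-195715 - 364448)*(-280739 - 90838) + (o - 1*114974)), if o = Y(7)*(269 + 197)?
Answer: 1/208143569281 ≈ 4.8044e-12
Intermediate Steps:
Y(l) = -6 (Y(l) = -6 + 0 = -6)
o = -2796 (o = -6*(269 + 197) = -6*466 = -2796)
1/((-195715 - 364448)*(-280739 - 90838) + (o - 1*114974)) = 1/((-195715 - 364448)*(-280739 - 90838) + (-2796 - 1*114974)) = 1/(-560163*(-371577) + (-2796 - 114974)) = 1/(208143687051 - 117770) = 1/208143569281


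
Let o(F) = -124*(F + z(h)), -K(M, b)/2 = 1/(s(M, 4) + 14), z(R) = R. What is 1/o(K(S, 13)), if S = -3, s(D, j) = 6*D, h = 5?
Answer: -1/682 ≈ -0.0014663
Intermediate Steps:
K(M, b) = -2/(14 + 6*M) (K(M, b) = -2/(6*M + 14) = -2/(14 + 6*M))
o(F) = -620 - 124*F (o(F) = -124*(F + 5) = -124*(5 + F) = -620 - 124*F)
1/o(K(S, 13)) = 1/(-620 - (-124)/(7 + 3*(-3))) = 1/(-620 - (-124)/(7 - 9)) = 1/(-620 - (-124)/(-2)) = 1/(-620 - (-124)*(-1)/2) = 1/(-620 - 124*1/2) = 1/(-620 - 62) = 1/(-682) = -1/682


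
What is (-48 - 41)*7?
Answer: -623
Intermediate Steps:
(-48 - 41)*7 = -89*7 = -623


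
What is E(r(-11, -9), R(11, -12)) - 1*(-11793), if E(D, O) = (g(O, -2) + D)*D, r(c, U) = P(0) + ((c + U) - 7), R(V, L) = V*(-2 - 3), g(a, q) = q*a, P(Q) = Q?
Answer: 9552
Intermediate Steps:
g(a, q) = a*q
R(V, L) = -5*V (R(V, L) = V*(-5) = -5*V)
r(c, U) = -7 + U + c (r(c, U) = 0 + ((c + U) - 7) = 0 + ((U + c) - 7) = 0 + (-7 + U + c) = -7 + U + c)
E(D, O) = D*(D - 2*O) (E(D, O) = (O*(-2) + D)*D = (-2*O + D)*D = (D - 2*O)*D = D*(D - 2*O))
E(r(-11, -9), R(11, -12)) - 1*(-11793) = (-7 - 9 - 11)*((-7 - 9 - 11) - (-10)*11) - 1*(-11793) = -27*(-27 - 2*(-55)) + 11793 = -27*(-27 + 110) + 11793 = -27*83 + 11793 = -2241 + 11793 = 9552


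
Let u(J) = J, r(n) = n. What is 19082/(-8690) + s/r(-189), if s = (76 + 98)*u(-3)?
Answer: 51649/91245 ≈ 0.56605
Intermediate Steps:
s = -522 (s = (76 + 98)*(-3) = 174*(-3) = -522)
19082/(-8690) + s/r(-189) = 19082/(-8690) - 522/(-189) = 19082*(-1/8690) - 522*(-1/189) = -9541/4345 + 58/21 = 51649/91245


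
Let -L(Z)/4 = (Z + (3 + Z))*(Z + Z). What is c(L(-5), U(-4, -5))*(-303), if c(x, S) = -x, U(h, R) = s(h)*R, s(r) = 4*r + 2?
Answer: -84840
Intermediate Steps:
s(r) = 2 + 4*r
U(h, R) = R*(2 + 4*h) (U(h, R) = (2 + 4*h)*R = R*(2 + 4*h))
L(Z) = -8*Z*(3 + 2*Z) (L(Z) = -4*(Z + (3 + Z))*(Z + Z) = -4*(3 + 2*Z)*2*Z = -8*Z*(3 + 2*Z))
c(L(-5), U(-4, -5))*(-303) = -(-8)*(-5)*(3 + 2*(-5))*(-303) = -(-8)*(-5)*(3 - 10)*(-303) = -(-8)*(-5)*(-7)*(-303) = -1*(-280)*(-303) = 280*(-303) = -84840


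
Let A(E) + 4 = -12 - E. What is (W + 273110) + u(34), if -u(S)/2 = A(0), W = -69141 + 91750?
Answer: 295751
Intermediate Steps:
W = 22609
A(E) = -16 - E (A(E) = -4 + (-12 - E) = -16 - E)
u(S) = 32 (u(S) = -2*(-16 - 1*0) = -2*(-16 + 0) = -2*(-16) = 32)
(W + 273110) + u(34) = (22609 + 273110) + 32 = 295719 + 32 = 295751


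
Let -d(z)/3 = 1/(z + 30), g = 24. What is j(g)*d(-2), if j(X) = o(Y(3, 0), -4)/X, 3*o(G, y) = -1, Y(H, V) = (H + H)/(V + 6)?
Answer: 1/672 ≈ 0.0014881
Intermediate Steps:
Y(H, V) = 2*H/(6 + V) (Y(H, V) = (2*H)/(6 + V) = 2*H/(6 + V))
o(G, y) = -⅓ (o(G, y) = (⅓)*(-1) = -⅓)
j(X) = -1/(3*X)
d(z) = -3/(30 + z) (d(z) = -3/(z + 30) = -3/(30 + z))
j(g)*d(-2) = (-⅓/24)*(-3/(30 - 2)) = (-⅓*1/24)*(-3/28) = -(-1)/(24*28) = -1/72*(-3/28) = 1/672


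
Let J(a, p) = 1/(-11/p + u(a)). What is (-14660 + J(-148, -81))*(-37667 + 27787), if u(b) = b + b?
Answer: 694222114456/4793 ≈ 1.4484e+8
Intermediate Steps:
u(b) = 2*b
J(a, p) = 1/(-11/p + 2*a)
(-14660 + J(-148, -81))*(-37667 + 27787) = (-14660 - 81/(-11 + 2*(-148)*(-81)))*(-37667 + 27787) = (-14660 - 81/(-11 + 23976))*(-9880) = (-14660 - 81/23965)*(-9880) = -351326981/23965*(-9880) = 694222114456/4793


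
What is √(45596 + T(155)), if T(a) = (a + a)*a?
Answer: √93646 ≈ 306.02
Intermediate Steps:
T(a) = 2*a² (T(a) = (2*a)*a = 2*a²)
√(45596 + T(155)) = √(45596 + 2*155²) = √(45596 + 2*24025) = √(45596 + 48050) = √93646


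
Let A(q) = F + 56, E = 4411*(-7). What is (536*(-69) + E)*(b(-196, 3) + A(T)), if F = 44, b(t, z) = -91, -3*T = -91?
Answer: -610749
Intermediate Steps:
T = 91/3 (T = -1/3*(-91) = 91/3 ≈ 30.333)
E = -30877
A(q) = 100 (A(q) = 44 + 56 = 100)
(536*(-69) + E)*(b(-196, 3) + A(T)) = (536*(-69) - 30877)*(-91 + 100) = (-36984 - 30877)*9 = -67861*9 = -610749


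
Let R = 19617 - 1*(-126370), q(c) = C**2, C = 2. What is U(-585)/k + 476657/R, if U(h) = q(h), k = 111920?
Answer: 13337008847/4084716260 ≈ 3.2651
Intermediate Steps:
q(c) = 4 (q(c) = 2**2 = 4)
U(h) = 4
R = 145987 (R = 19617 + 126370 = 145987)
U(-585)/k + 476657/R = 4/111920 + 476657/145987 = 4*(1/111920) + 476657*(1/145987) = 1/27980 + 476657/145987 = 13337008847/4084716260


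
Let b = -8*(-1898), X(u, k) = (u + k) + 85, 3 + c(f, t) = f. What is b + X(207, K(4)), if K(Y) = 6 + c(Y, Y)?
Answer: 15483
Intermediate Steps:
c(f, t) = -3 + f
K(Y) = 3 + Y (K(Y) = 6 + (-3 + Y) = 3 + Y)
X(u, k) = 85 + k + u (X(u, k) = (k + u) + 85 = 85 + k + u)
b = 15184
b + X(207, K(4)) = 15184 + (85 + (3 + 4) + 207) = 15184 + (85 + 7 + 207) = 15184 + 299 = 15483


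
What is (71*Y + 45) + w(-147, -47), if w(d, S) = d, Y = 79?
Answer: 5507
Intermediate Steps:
(71*Y + 45) + w(-147, -47) = (71*79 + 45) - 147 = (5609 + 45) - 147 = 5654 - 147 = 5507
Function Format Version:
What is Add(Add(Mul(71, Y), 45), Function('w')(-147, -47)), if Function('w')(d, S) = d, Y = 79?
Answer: 5507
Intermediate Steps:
Add(Add(Mul(71, Y), 45), Function('w')(-147, -47)) = Add(Add(Mul(71, 79), 45), -147) = Add(Add(5609, 45), -147) = Add(5654, -147) = 5507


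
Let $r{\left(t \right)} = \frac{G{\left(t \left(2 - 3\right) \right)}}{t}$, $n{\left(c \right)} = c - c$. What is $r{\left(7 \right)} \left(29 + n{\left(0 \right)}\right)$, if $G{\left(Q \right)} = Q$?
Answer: $-29$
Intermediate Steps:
$n{\left(c \right)} = 0$
$r{\left(t \right)} = -1$ ($r{\left(t \right)} = \frac{t \left(2 - 3\right)}{t} = \frac{t \left(-1\right)}{t} = \frac{\left(-1\right) t}{t} = -1$)
$r{\left(7 \right)} \left(29 + n{\left(0 \right)}\right) = - (29 + 0) = \left(-1\right) 29 = -29$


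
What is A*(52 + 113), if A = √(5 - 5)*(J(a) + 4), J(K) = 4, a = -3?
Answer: 0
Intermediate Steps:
A = 0 (A = √(5 - 5)*(4 + 4) = √0*8 = 0*8 = 0)
A*(52 + 113) = 0*(52 + 113) = 0*165 = 0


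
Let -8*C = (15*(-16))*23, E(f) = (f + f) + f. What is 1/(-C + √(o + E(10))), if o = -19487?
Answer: -690/495557 - I*√19457/495557 ≈ -0.0013924 - 0.00028148*I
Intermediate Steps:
E(f) = 3*f (E(f) = 2*f + f = 3*f)
C = 690 (C = -15*(-16)*23/8 = -(-30)*23 = -⅛*(-5520) = 690)
1/(-C + √(o + E(10))) = 1/(-1*690 + √(-19487 + 3*10)) = 1/(-690 + √(-19487 + 30)) = 1/(-690 + √(-19457)) = 1/(-690 + I*√19457)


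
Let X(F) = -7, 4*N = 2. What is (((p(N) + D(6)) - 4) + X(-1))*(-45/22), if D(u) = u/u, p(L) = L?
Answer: 855/44 ≈ 19.432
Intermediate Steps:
N = ½ (N = (¼)*2 = ½ ≈ 0.50000)
D(u) = 1
(((p(N) + D(6)) - 4) + X(-1))*(-45/22) = (((½ + 1) - 4) - 7)*(-45/22) = ((3/2 - 4) - 7)*(-45*1/22) = (-5/2 - 7)*(-45/22) = -19/2*(-45/22) = 855/44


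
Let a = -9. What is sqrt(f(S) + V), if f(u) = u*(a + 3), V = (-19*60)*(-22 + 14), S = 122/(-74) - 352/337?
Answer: sqrt(1420453093254)/12469 ≈ 95.583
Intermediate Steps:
S = -33581/12469 (S = 122*(-1/74) - 352*1/337 = -61/37 - 352/337 = -33581/12469 ≈ -2.6932)
V = 9120 (V = -1140*(-8) = 9120)
f(u) = -6*u (f(u) = u*(-9 + 3) = u*(-6) = -6*u)
sqrt(f(S) + V) = sqrt(-6*(-33581/12469) + 9120) = sqrt(201486/12469 + 9120) = sqrt(113918766/12469) = sqrt(1420453093254)/12469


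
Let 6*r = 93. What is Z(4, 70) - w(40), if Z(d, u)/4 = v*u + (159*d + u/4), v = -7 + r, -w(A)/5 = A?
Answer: 5194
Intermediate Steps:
r = 31/2 (r = (⅙)*93 = 31/2 ≈ 15.500)
w(A) = -5*A
v = 17/2 (v = -7 + 31/2 = 17/2 ≈ 8.5000)
Z(d, u) = 35*u + 636*d (Z(d, u) = 4*(17*u/2 + (159*d + u/4)) = 4*(159*d + 35*u/4) = 35*u + 636*d)
Z(4, 70) - w(40) = (35*70 + 636*4) - (-5)*40 = (2450 + 2544) - 1*(-200) = 4994 + 200 = 5194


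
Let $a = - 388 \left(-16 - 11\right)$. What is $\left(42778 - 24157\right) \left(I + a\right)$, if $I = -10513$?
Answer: $-688977$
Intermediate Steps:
$a = 10476$ ($a = \left(-388\right) \left(-27\right) = 10476$)
$\left(42778 - 24157\right) \left(I + a\right) = \left(42778 - 24157\right) \left(-10513 + 10476\right) = 18621 \left(-37\right) = -688977$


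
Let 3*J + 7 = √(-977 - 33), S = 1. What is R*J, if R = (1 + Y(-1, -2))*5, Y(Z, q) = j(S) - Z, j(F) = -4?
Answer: 70/3 - 10*I*√1010/3 ≈ 23.333 - 105.93*I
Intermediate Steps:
Y(Z, q) = -4 - Z
J = -7/3 + I*√1010/3 (J = -7/3 + √(-977 - 33)/3 = -7/3 + √(-1010)/3 = -7/3 + (I*√1010)/3 = -7/3 + I*√1010/3 ≈ -2.3333 + 10.594*I)
R = -10 (R = (1 + (-4 - 1*(-1)))*5 = (1 + (-4 + 1))*5 = (1 - 3)*5 = -2*5 = -10)
R*J = -10*(-7/3 + I*√1010/3) = 70/3 - 10*I*√1010/3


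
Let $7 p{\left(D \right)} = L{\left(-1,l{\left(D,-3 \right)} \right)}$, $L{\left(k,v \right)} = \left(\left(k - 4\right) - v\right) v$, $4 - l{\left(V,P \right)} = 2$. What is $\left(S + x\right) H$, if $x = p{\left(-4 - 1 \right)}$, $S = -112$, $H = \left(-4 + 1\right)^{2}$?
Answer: $-1026$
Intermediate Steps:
$H = 9$ ($H = \left(-3\right)^{2} = 9$)
$l{\left(V,P \right)} = 2$ ($l{\left(V,P \right)} = 4 - 2 = 2$)
$L{\left(k,v \right)} = v \left(-4 + k - v\right)$ ($L{\left(k,v \right)} = \left(\left(k - 4\right) - v\right) v = \left(\left(-4 + k\right) - v\right) v = \left(-4 + k - v\right) v = v \left(-4 + k - v\right)$)
$p{\left(D \right)} = -2$ ($p{\left(D \right)} = \frac{2 \left(-4 - 1 - 2\right)}{7} = \frac{2 \left(-7\right)}{7} = \frac{1}{7} \left(-14\right) = -2$)
$x = -2$
$\left(S + x\right) H = \left(-112 - 2\right) 9 = \left(-114\right) 9 = -1026$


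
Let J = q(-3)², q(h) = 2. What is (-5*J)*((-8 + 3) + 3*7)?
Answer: -320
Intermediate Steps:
J = 4 (J = 2² = 4)
(-5*J)*((-8 + 3) + 3*7) = (-5*4)*((-8 + 3) + 3*7) = -20*(-5 + 21) = -20*16 = -320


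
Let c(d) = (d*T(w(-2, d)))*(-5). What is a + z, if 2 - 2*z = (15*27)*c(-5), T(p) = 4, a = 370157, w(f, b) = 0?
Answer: 349908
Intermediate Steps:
c(d) = -20*d (c(d) = (d*4)*(-5) = (4*d)*(-5) = -20*d)
z = -20249 (z = 1 - 15*27*(-20*(-5))/2 = 1 - 405*100/2 = 1 - ½*40500 = 1 - 20250 = -20249)
a + z = 370157 - 20249 = 349908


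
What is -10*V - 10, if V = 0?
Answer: -10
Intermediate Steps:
-10*V - 10 = -10*0 - 10 = 0 - 10 = -10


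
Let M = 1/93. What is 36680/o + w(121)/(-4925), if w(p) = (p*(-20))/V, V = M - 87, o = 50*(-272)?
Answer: -732255613/270934100 ≈ -2.7027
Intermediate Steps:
M = 1/93 ≈ 0.010753
o = -13600
V = -8090/93 (V = 1/93 - 87 = -8090/93 ≈ -86.989)
w(p) = 186*p/809 (w(p) = (p*(-20))/(-8090/93) = -20*p*(-93/8090) = 186*p/809)
36680/o + w(121)/(-4925) = 36680/(-13600) + ((186/809)*121)/(-4925) = 36680*(-1/13600) + (22506/809)*(-1/4925) = -917/340 - 22506/3984325 = -732255613/270934100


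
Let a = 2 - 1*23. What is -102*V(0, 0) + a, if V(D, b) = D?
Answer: -21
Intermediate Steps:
a = -21 (a = 2 - 23 = -21)
-102*V(0, 0) + a = -102*0 - 21 = 0 - 21 = -21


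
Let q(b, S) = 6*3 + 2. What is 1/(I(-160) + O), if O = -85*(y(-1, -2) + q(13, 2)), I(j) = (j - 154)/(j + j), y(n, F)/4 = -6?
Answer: 160/54557 ≈ 0.0029327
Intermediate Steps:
q(b, S) = 20 (q(b, S) = 18 + 2 = 20)
y(n, F) = -24 (y(n, F) = 4*(-6) = -24)
I(j) = (-154 + j)/(2*j) (I(j) = (-154 + j)/((2*j)) = (-154 + j)*(1/(2*j)) = (-154 + j)/(2*j))
O = 340 (O = -85*(-24 + 20) = -85*(-4) = 340)
1/(I(-160) + O) = 1/((½)*(-154 - 160)/(-160) + 340) = 1/((½)*(-1/160)*(-314) + 340) = 1/(157/160 + 340) = 1/(54557/160) = 160/54557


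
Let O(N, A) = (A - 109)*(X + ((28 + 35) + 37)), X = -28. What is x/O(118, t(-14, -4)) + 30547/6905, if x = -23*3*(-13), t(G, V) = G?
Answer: 88110149/20383560 ≈ 4.3226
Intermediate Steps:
x = 897 (x = -69*(-13) = 897)
O(N, A) = -7848 + 72*A (O(N, A) = (A - 109)*(-28 + ((28 + 35) + 37)) = (-109 + A)*(-28 + (63 + 37)) = (-109 + A)*(-28 + 100) = (-109 + A)*72 = -7848 + 72*A)
x/O(118, t(-14, -4)) + 30547/6905 = 897/(-7848 + 72*(-14)) + 30547/6905 = 897/(-7848 - 1008) + 30547*(1/6905) = 897/(-8856) + 30547/6905 = 897*(-1/8856) + 30547/6905 = -299/2952 + 30547/6905 = 88110149/20383560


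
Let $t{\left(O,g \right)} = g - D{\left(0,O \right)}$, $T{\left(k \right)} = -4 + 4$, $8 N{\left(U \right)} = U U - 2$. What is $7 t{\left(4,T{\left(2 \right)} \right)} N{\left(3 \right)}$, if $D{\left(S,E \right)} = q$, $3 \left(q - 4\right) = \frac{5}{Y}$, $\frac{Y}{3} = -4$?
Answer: $- \frac{6811}{288} \approx -23.649$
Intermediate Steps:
$Y = -12$ ($Y = 3 \left(-4\right) = -12$)
$N{\left(U \right)} = - \frac{1}{4} + \frac{U^{2}}{8}$ ($N{\left(U \right)} = \frac{U U - 2}{8} = \frac{U^{2} - 2}{8} = \frac{-2 + U^{2}}{8} = - \frac{1}{4} + \frac{U^{2}}{8}$)
$q = \frac{139}{36}$ ($q = 4 + \frac{5 \frac{1}{-12}}{3} = 4 + \frac{5 \left(- \frac{1}{12}\right)}{3} = 4 + \frac{1}{3} \left(- \frac{5}{12}\right) = 4 - \frac{5}{36} = \frac{139}{36} \approx 3.8611$)
$D{\left(S,E \right)} = \frac{139}{36}$
$T{\left(k \right)} = 0$
$t{\left(O,g \right)} = - \frac{139}{36} + g$ ($t{\left(O,g \right)} = g - \frac{139}{36} = - \frac{139}{36} + g$)
$7 t{\left(4,T{\left(2 \right)} \right)} N{\left(3 \right)} = 7 \left(- \frac{139}{36} + 0\right) \left(- \frac{1}{4} + \frac{3^{2}}{8}\right) = 7 \left(- \frac{139}{36}\right) \left(- \frac{1}{4} + \frac{1}{8} \cdot 9\right) = - \frac{973 \left(- \frac{1}{4} + \frac{9}{8}\right)}{36} = \left(- \frac{973}{36}\right) \frac{7}{8} = - \frac{6811}{288}$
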